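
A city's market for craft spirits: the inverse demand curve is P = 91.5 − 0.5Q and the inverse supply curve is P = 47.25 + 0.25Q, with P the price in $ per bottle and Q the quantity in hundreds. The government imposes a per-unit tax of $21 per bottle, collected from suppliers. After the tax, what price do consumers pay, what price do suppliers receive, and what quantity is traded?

Rewrite in direct form: Qd = 183 − 2P and Qs = 4P − 189.
Without the tax, 183 − 2P = 4P − 189 gives 6P = 372, so P* = $62 and Q* = 59.
With the tax collected from suppliers, supply shifts: Qs = 4(P − 21) − 189.
New equilibrium: consumers pay $76, suppliers receive $55, Q = 31. (Wedge: Pb − Ps = 21.)
The less price-elastic side of the market bears the larger share of a per-unit tax.

Consumers pay $76; suppliers receive $55; quantity = 31.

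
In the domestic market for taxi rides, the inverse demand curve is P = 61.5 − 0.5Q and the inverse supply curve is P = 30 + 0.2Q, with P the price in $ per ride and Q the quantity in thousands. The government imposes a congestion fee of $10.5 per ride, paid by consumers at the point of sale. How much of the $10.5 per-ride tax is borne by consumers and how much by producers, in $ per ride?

Consumers bear $7.5 per ride; producers bear $3 per ride.

Inverting to Q(P) form: Qd = 123 − 2P; Qs = 5P − 150.
Before the tax: set 123 − 2P = 5P − 150 → P* = $39, Q* = 45.
With the tax collected from consumers, demand (in seller-price terms) shifts: Qd = 123 − 2(P + 10.5).
New equilibrium: consumers pay $46.5, producers receive $36, Q = 30. (Wedge: Pb − Ps = 10.5.)
Burden on consumers: $7.5; on producers: $3. (They sum to $10.5.)
The less price-elastic side of the market bears the larger share of a per-unit tax.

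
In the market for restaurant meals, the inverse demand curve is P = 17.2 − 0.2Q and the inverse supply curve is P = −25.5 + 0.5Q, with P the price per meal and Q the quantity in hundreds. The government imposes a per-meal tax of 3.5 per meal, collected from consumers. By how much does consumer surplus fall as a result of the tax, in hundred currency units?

Consumer surplus falls by 58.5 hundred.

Inverting to Q(P) form: Qd = 86 − 5P; Qs = 2P + 51.
Before the tax: set 86 − 5P = 2P + 51 → P* = 5, Q* = 61.
With the tax collected from consumers, demand (in seller-price terms) shifts: Qd = 86 − 5(P + 3.5).
New equilibrium: consumers pay 6, sellers receive 2.5, Q = 56. (Wedge: Pb − Ps = 3.5.)
ΔCS is the trapezoid between Q = 56 and Q = 61 of height 1: ½ · (61 + 56) · 1 = 58.5.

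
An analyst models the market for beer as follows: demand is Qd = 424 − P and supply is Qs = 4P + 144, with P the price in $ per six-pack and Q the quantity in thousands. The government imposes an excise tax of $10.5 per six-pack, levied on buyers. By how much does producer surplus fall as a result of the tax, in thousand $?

Producer surplus falls by $763.98 thousand.

Before the tax: set 424 − P = 4P + 144 → P* = $56, Q* = 368.
With the tax collected from buyers, demand (in seller-price terms) shifts: Qd = 424 − (P + 10.5).
New equilibrium: buyers pay $64.4, sellers receive $53.9, Q = 359.6. (Wedge: Pb − Ps = 10.5.)
ΔPS is the trapezoid between Q = 359.6 and Q = 368 of height $2.1: ½ · (368 + 359.6) · 2.1 = $763.98.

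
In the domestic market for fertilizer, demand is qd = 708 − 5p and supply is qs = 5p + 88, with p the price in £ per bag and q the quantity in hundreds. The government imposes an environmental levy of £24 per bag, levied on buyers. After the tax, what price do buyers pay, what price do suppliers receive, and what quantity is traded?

Before the tax: set 708 − 5p = 5p + 88 → p* = £62, q* = 398.
With the tax collected from buyers, demand (in seller-price terms) shifts: qd = 708 − 5(p + 24).
New equilibrium: buyers pay £74, suppliers receive £50, q = 338. (Wedge: pb − ps = 24.)
The less price-elastic side of the market bears the larger share of a per-unit tax.

Buyers pay £74; suppliers receive £50; quantity = 338.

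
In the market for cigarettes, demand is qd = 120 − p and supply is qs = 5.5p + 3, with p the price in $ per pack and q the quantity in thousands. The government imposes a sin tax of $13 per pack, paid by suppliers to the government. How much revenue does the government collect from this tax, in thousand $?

Before the tax: set 120 − p = 5.5p + 3 → p* = $18, q* = 102.
With the tax collected from suppliers, supply shifts: qs = 5.5(p − 13) + 3.
New equilibrium: consumers pay $29, suppliers receive $16, q = 91. (Wedge: pb − ps = 13.)
Revenue = t · Q = 13 · 91 = $1183.

Tax revenue = $1183 thousand.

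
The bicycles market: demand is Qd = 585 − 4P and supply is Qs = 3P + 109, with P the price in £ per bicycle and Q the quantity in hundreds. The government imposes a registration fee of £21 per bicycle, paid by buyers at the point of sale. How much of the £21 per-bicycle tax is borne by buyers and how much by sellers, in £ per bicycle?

Buyers bear £9 per bicycle; sellers bear £12 per bicycle.

Before the tax: set 585 − 4P = 3P + 109 → P* = £68, Q* = 313.
With the tax collected from buyers, demand (in seller-price terms) shifts: Qd = 585 − 4(P + 21).
Solving gives Q = 277 with buyers paying £77 and sellers receiving £56 (the £21 wedge).
Burden on buyers: £9; on sellers: £12. (They sum to £21.)
The less price-elastic side of the market bears the larger share of a per-unit tax.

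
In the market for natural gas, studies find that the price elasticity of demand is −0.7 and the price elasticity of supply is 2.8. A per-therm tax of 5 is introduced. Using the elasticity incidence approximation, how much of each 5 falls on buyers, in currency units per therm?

Incidence ratio: buyers' share ≈ εs / (εs + |εd|) = 2.8 / (2.8 + 0.7) = 0.8.
So buyers bear ≈ 0.8 × 5 = 4; sellers bear 1.

Buyers bear ≈ 4 per therm.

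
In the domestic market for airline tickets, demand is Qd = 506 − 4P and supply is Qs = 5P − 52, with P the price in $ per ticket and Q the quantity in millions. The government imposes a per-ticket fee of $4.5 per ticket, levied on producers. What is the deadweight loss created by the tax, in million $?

Deadweight loss = $22.5 million.

Before the tax: set 506 − 4P = 5P − 52 → P* = $62, Q* = 258.
With the tax collected from producers, supply shifts: Qs = 5(P − 4.5) − 52.
Solving gives Q = 248 with buyers paying $64.5 and producers receiving $60 (the $4.5 wedge).
Quantity falls by |ΔQ| = |258 − 248| = 10.
DWL = ½ · t · |ΔQ| = ½ · 4.5 · 10 = $22.5.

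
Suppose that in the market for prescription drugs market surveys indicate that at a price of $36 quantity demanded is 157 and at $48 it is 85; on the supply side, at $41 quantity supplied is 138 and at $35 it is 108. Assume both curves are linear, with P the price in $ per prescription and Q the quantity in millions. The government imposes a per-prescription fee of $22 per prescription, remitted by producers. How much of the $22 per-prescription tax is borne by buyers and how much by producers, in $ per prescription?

Demand slope: (85 − 157)/(48 − 36) = -6, so Qd = 373 − 6P.
Supply slope: (108 − 138)/(35 − 41) = 5, so Qs = 5P − 67.
Without the tax, 373 − 6P = 5P − 67 gives 11P = 440, so P* = $40 and Q* = 133.
With the tax collected from producers, supply shifts: Qs = 5(P − 22) − 67.
Solving gives Q = 73 with buyers paying $50 and producers receiving $28 (the $22 wedge).
Burden on buyers: $10; on producers: $12. (They sum to $22.)
The less price-elastic side of the market bears the larger share of a per-unit tax.

Buyers bear $10 per prescription; producers bear $12 per prescription.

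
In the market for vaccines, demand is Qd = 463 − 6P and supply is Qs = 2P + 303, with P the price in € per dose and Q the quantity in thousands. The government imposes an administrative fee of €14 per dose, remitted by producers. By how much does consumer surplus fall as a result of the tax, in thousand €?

Before the tax: set 463 − 6P = 2P + 303 → P* = €20, Q* = 343.
With the tax collected from producers, supply shifts: Qs = 2(P − 14) + 303.
Solving gives Q = 322 with buyers paying €23.5 and producers receiving €9.5 (the €14 wedge).
ΔCS is the trapezoid between Q = 322 and Q = 343 of height €3.5: ½ · (343 + 322) · 3.5 = €1163.75.

Consumer surplus falls by €1163.75 thousand.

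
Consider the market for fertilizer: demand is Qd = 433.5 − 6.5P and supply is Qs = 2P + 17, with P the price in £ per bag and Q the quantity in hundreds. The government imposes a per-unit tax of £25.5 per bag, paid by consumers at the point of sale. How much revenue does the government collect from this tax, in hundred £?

Tax revenue = £1938 hundred.

Without the tax, 433.5 − 6.5P = 2P + 17 gives 8.5P = 416.5, so P* = £49 and Q* = 115.
With the tax collected from consumers, demand (in seller-price terms) shifts: Qd = 433.5 − 6.5(P + 25.5).
New equilibrium: consumers pay £55, suppliers receive £29.5, Q = 76. (Wedge: Pb − Ps = 25.5.)
Revenue = t · Q = 25.5 · 76 = £1938.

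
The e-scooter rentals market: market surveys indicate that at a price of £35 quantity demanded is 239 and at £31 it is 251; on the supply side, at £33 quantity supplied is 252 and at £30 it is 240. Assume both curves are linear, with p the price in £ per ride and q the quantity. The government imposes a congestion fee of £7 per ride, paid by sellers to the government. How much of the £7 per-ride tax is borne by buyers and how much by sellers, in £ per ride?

Buyers bear £4 per ride; sellers bear £3 per ride.

Demand slope: (251 − 239)/(31 − 35) = -3, so qd = 344 − 3p.
Supply slope: (240 − 252)/(30 − 33) = 4, so qs = 4p + 120.
Without the tax, 344 − 3p = 4p + 120 gives 7p = 224, so p* = £32 and q* = 248.
With the tax collected from sellers, supply shifts: qs = 4(p − 7) + 120.
New equilibrium: buyers pay £36, sellers receive £29, q = 236. (Wedge: pb − ps = 7.)
Burden on buyers: £4; on sellers: £3. (They sum to £7.)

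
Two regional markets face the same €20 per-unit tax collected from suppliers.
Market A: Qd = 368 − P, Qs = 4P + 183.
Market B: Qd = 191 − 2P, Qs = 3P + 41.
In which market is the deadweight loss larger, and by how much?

Market B, by €80.

Market A: pre-tax P* = €37, Q* = 331; post-tax Q = 315; deadweight loss = €160.
Market B: pre-tax P* = €30, Q* = 131; post-tax Q = 107; deadweight loss = €240.
Difference: €160 vs €240 → market B is larger by €80.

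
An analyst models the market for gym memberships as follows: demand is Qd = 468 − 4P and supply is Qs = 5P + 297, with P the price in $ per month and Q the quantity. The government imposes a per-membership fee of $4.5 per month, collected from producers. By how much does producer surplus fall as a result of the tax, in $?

Without the tax, 468 − 4P = 5P + 297 gives 9P = 171, so P* = $19 and Q* = 392.
With the tax collected from producers, supply shifts: Qs = 5(P − 4.5) + 297.
Solving gives Q = 382 with consumers paying $21.5 and producers receiving $17 (the $4.5 wedge).
ΔPS is the trapezoid between Q = 382 and Q = 392 of height $2: ½ · (392 + 382) · 2 = $774.

Producer surplus falls by $774.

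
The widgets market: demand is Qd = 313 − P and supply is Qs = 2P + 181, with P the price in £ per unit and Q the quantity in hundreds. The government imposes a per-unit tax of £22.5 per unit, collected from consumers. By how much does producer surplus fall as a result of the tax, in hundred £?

Producer surplus falls by £1961.25 hundred.

Without the tax, 313 − P = 2P + 181 gives 3P = 132, so P* = £44 and Q* = 269.
With the tax collected from consumers, demand (in seller-price terms) shifts: Qd = 313 − (P + 22.5).
New equilibrium: consumers pay £59, sellers receive £36.5, Q = 254. (Wedge: Pb − Ps = 22.5.)
ΔPS is the trapezoid between Q = 254 and Q = 269 of height £7.5: ½ · (269 + 254) · 7.5 = £1961.25.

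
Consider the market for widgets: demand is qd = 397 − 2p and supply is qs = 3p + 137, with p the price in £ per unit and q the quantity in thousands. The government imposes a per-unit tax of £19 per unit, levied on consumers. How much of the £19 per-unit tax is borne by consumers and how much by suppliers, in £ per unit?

Before the tax: set 397 − 2p = 3p + 137 → p* = £52, q* = 293.
With the tax collected from consumers, demand (in seller-price terms) shifts: qd = 397 − 2(p + 19).
New equilibrium: consumers pay £63.4, suppliers receive £44.4, q = 270.2. (Wedge: pb − ps = 19.)
Burden on consumers: £11.4; on suppliers: £7.6. (They sum to £19.)
The less price-elastic side of the market bears the larger share of a per-unit tax.

Consumers bear £11.4 per unit; suppliers bear £7.6 per unit.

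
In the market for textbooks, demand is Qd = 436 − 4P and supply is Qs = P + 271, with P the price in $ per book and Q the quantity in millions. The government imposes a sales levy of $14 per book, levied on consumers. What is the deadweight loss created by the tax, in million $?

Deadweight loss = $78.4 million.

Before the tax: set 436 − 4P = P + 271 → P* = $33, Q* = 304.
With the tax collected from consumers, demand (in seller-price terms) shifts: Qd = 436 − 4(P + 14).
New equilibrium: consumers pay $35.8, producers receive $21.8, Q = 292.8. (Wedge: Pb − Ps = 14.)
Quantity falls by |ΔQ| = |304 − 292.8| = 11.2.
DWL = ½ · t · |ΔQ| = ½ · 14 · 11.2 = $78.4.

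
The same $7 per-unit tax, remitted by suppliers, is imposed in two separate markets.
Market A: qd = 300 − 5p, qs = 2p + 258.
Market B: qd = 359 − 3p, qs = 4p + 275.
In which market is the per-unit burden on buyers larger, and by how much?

Market A: pre-tax p* = $6, q* = 270; post-tax q = 260; per-unit burden on buyers = $2.
Market B: pre-tax p* = $12, q* = 323; post-tax q = 311; per-unit burden on buyers = $4.
Difference: $2 vs $4 → market B is larger by $2.

Market B, by $2.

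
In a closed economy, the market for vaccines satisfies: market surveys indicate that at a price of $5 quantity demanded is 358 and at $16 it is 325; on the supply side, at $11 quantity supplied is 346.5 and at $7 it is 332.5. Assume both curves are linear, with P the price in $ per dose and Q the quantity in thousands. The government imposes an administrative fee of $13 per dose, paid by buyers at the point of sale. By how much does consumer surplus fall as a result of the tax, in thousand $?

Demand slope: (325 − 358)/(16 − 5) = -3, so Qd = 373 − 3P.
Supply slope: (332.5 − 346.5)/(7 − 11) = 3.5, so Qs = 3.5P + 308.
Without the tax, 373 − 3P = 3.5P + 308 gives 6.5P = 65, so P* = $10 and Q* = 343.
With the tax collected from buyers, demand (in seller-price terms) shifts: Qd = 373 − 3(P + 13).
New equilibrium: buyers pay $17, suppliers receive $4, Q = 322. (Wedge: Pb − Ps = 13.)
ΔCS is the trapezoid between Q = 322 and Q = 343 of height $7: ½ · (343 + 322) · 7 = $2327.5.

Consumer surplus falls by $2327.5 thousand.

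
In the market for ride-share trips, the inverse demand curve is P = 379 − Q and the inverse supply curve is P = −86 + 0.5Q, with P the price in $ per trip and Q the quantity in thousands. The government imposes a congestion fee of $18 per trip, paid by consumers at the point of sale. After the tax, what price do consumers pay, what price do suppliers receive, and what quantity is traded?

Consumers pay $81; suppliers receive $63; quantity = 298.

Inverting to Q(P) form: Qd = 379 − P; Qs = 2P + 172.
Before the tax: set 379 − P = 2P + 172 → P* = $69, Q* = 310.
With the tax collected from consumers, demand (in seller-price terms) shifts: Qd = 379 − (P + 18).
Solving gives Q = 298 with consumers paying $81 and suppliers receiving $63 (the $18 wedge).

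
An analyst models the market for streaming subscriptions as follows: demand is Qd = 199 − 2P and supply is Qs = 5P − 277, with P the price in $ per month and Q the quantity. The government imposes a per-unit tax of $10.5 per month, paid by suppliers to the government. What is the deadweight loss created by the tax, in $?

Deadweight loss = $78.75.

Before the tax: set 199 − 2P = 5P − 277 → P* = $68, Q* = 63.
With the tax collected from suppliers, supply shifts: Qs = 5(P − 10.5) − 277.
Solving gives Q = 48 with buyers paying $75.5 and suppliers receiving $65 (the $10.5 wedge).
Quantity falls by |ΔQ| = |63 − 48| = 15.
DWL = ½ · t · |ΔQ| = ½ · 10.5 · 15 = $78.75.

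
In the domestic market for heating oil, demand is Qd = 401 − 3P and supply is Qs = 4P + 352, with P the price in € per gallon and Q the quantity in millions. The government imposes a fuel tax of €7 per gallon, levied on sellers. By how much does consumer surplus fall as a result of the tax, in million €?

Without the tax, 401 − 3P = 4P + 352 gives 7P = 49, so P* = €7 and Q* = 380.
With the tax collected from sellers, supply shifts: Qs = 4(P − 7) + 352.
Solving gives Q = 368 with buyers paying €11 and sellers receiving €4 (the €7 wedge).
ΔCS is the trapezoid between Q = 368 and Q = 380 of height €4: ½ · (380 + 368) · 4 = €1496.

Consumer surplus falls by €1496 million.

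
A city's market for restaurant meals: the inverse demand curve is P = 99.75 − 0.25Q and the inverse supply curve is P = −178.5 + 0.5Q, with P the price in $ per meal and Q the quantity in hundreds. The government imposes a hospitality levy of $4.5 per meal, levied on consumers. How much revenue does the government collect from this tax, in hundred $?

Rewrite in direct form: Qd = 399 − 4P and Qs = 2P + 357.
Before the tax: set 399 − 4P = 2P + 357 → P* = $7, Q* = 371.
With the tax collected from consumers, demand (in seller-price terms) shifts: Qd = 399 − 4(P + 4.5).
New equilibrium: consumers pay $8.5, producers receive $4, Q = 365. (Wedge: Pb − Ps = 4.5.)
Revenue = t · Q = 4.5 · 365 = $1642.5.

Tax revenue = $1642.5 hundred.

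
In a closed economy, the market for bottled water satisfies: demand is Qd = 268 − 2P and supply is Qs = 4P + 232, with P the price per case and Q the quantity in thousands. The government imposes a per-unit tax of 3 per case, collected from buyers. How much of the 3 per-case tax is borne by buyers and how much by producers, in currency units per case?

Buyers bear 2 per case; producers bear 1 per case.

Without the tax, 268 − 2P = 4P + 232 gives 6P = 36, so P* = 6 and Q* = 256.
With the tax collected from buyers, demand (in seller-price terms) shifts: Qd = 268 − 2(P + 3).
New equilibrium: buyers pay 8, producers receive 5, Q = 252. (Wedge: Pb − Ps = 3.)
Burden on buyers: 2; on producers: 1. (They sum to 3.)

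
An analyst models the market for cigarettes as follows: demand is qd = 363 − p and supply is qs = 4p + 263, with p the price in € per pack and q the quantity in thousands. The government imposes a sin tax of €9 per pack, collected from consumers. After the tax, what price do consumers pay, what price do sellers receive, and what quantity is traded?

Without the tax, 363 − p = 4p + 263 gives 5p = 100, so p* = €20 and q* = 343.
With the tax collected from consumers, demand (in seller-price terms) shifts: qd = 363 − (p + 9).
Solving gives q = 335.8 with consumers paying €27.2 and sellers receiving €18.2 (the €9 wedge).
The less price-elastic side of the market bears the larger share of a per-unit tax.

Consumers pay €27.2; sellers receive €18.2; quantity = 335.8.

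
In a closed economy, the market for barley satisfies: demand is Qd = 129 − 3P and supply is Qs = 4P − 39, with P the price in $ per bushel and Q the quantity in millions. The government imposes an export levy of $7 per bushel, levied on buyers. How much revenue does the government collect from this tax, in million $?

Before the tax: set 129 − 3P = 4P − 39 → P* = $24, Q* = 57.
With the tax collected from buyers, demand (in seller-price terms) shifts: Qd = 129 − 3(P + 7).
New equilibrium: buyers pay $28, producers receive $21, Q = 45. (Wedge: Pb − Ps = 7.)
Revenue = t · Q = 7 · 45 = $315.

Tax revenue = $315 million.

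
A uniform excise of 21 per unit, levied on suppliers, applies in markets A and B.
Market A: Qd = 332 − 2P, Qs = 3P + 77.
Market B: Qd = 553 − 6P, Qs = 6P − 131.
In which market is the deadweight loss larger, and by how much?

Market B, by 396.9.

Market A: pre-tax P* = 51, Q* = 230; post-tax Q = 204.8; deadweight loss = 264.6.
Market B: pre-tax P* = 57, Q* = 211; post-tax Q = 148; deadweight loss = 661.5.
Difference: 264.6 vs 661.5 → market B is larger by 396.9.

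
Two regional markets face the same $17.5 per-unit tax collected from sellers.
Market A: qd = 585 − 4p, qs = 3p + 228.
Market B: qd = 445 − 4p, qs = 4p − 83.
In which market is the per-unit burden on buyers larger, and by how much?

Market A: pre-tax p* = $51, q* = 381; post-tax q = 351; per-unit burden on buyers = $7.5.
Market B: pre-tax p* = $66, q* = 181; post-tax q = 146; per-unit burden on buyers = $8.75.
Difference: $7.5 vs $8.75 → market B is larger by $1.25.

Market B, by $1.25.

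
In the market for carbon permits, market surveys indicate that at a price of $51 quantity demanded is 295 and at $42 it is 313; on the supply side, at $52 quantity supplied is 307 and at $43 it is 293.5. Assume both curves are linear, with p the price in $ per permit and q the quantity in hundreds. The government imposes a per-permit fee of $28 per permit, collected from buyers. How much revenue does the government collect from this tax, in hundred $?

Demand slope: (313 − 295)/(42 − 51) = -2, so qd = 397 − 2p.
Supply slope: (293.5 − 307)/(43 − 52) = 1.5, so qs = 1.5p + 229.
Before the tax: set 397 − 2p = 1.5p + 229 → p* = $48, q* = 301.
With the tax collected from buyers, demand (in seller-price terms) shifts: qd = 397 − 2(p + 28).
Solving gives q = 277 with buyers paying $60 and sellers receiving $32 (the $28 wedge).
Revenue = t · Q = 28 · 277 = $7756.

Tax revenue = $7756 hundred.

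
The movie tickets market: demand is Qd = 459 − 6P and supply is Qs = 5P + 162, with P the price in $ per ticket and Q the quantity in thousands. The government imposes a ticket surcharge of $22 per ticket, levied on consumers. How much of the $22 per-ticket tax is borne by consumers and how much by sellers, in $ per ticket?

Consumers bear $10 per ticket; sellers bear $12 per ticket.

Before the tax: set 459 − 6P = 5P + 162 → P* = $27, Q* = 297.
With the tax collected from consumers, demand (in seller-price terms) shifts: Qd = 459 − 6(P + 22).
New equilibrium: consumers pay $37, sellers receive $15, Q = 237. (Wedge: Pb − Ps = 22.)
Burden on consumers: $10; on sellers: $12. (They sum to $22.)
The less price-elastic side of the market bears the larger share of a per-unit tax.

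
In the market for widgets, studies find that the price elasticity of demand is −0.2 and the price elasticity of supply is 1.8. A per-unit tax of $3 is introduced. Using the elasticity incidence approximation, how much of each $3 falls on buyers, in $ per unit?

Buyers bear ≈ $2.7 per unit.

Incidence ratio: buyers' share ≈ εs / (εs + |εd|) = 1.8 / (1.8 + 0.2) = 0.9.
So buyers bear ≈ 0.9 × $3 = $2.7; sellers bear $0.3.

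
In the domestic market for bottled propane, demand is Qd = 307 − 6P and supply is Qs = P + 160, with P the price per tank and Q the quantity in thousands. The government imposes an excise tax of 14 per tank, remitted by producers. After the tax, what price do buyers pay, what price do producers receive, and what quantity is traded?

Buyers pay 23; producers receive 9; quantity = 169.

Before the tax: set 307 − 6P = P + 160 → P* = 21, Q* = 181.
With the tax collected from producers, supply shifts: Qs = (P − 14) + 160.
New equilibrium: buyers pay 23, producers receive 9, Q = 169. (Wedge: Pb − Ps = 14.)
The less price-elastic side of the market bears the larger share of a per-unit tax.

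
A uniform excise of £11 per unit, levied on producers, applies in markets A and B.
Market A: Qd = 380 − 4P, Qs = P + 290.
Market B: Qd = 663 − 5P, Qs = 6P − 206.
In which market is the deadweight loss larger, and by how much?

Market B, by £116.6.

Market A: pre-tax P* = £18, Q* = 308; post-tax Q = 299.2; deadweight loss = £48.4.
Market B: pre-tax P* = £79, Q* = 268; post-tax Q = 238; deadweight loss = £165.
Difference: £48.4 vs £165 → market B is larger by £116.6.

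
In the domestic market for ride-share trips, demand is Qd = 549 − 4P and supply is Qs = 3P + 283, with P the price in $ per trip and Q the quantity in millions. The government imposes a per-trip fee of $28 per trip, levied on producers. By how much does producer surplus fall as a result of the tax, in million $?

Without the tax, 549 − 4P = 3P + 283 gives 7P = 266, so P* = $38 and Q* = 397.
With the tax collected from producers, supply shifts: Qs = 3(P − 28) + 283.
Solving gives Q = 349 with consumers paying $50 and producers receiving $22 (the $28 wedge).
ΔPS is the trapezoid between Q = 349 and Q = 397 of height $16: ½ · (397 + 349) · 16 = $5968.

Producer surplus falls by $5968 million.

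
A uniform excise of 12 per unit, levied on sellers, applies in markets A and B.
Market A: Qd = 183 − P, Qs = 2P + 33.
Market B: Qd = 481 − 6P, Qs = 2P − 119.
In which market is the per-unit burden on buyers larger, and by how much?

Market A: pre-tax P* = 50, Q* = 133; post-tax Q = 125; per-unit burden on buyers = 8.
Market B: pre-tax P* = 75, Q* = 31; post-tax Q = 13; per-unit burden on buyers = 3.
Difference: 8 vs 3 → market A is larger by 5.

Market A, by 5.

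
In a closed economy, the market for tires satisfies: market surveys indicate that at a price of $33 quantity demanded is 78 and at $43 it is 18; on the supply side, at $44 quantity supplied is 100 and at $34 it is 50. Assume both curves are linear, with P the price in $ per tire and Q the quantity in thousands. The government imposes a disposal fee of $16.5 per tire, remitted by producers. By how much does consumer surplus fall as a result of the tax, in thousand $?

Demand slope: (18 − 78)/(43 − 33) = -6, so Qd = 276 − 6P.
Supply slope: (50 − 100)/(34 − 44) = 5, so Qs = 5P − 120.
Without the tax, 276 − 6P = 5P − 120 gives 11P = 396, so P* = $36 and Q* = 60.
With the tax collected from producers, supply shifts: Qs = 5(P − 16.5) − 120.
Solving gives Q = 15 with buyers paying $43.5 and producers receiving $27 (the $16.5 wedge).
ΔCS is the trapezoid between Q = 15 and Q = 60 of height $7.5: ½ · (60 + 15) · 7.5 = $281.25.

Consumer surplus falls by $281.25 thousand.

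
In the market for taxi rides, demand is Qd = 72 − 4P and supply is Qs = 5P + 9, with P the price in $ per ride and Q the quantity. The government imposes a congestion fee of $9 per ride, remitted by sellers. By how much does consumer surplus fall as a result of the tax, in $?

Without the tax, 72 − 4P = 5P + 9 gives 9P = 63, so P* = $7 and Q* = 44.
With the tax collected from sellers, supply shifts: Qs = 5(P − 9) + 9.
New equilibrium: buyers pay $12, sellers receive $3, Q = 24. (Wedge: Pb − Ps = 9.)
ΔCS is the trapezoid between Q = 24 and Q = 44 of height $5: ½ · (44 + 24) · 5 = $170.

Consumer surplus falls by $170.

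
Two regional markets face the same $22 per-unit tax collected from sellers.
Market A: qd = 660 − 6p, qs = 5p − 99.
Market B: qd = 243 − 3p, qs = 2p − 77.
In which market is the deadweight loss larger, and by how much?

Market A: pre-tax p* = $69, q* = 246; post-tax q = 186; deadweight loss = $660.
Market B: pre-tax p* = $64, q* = 51; post-tax q = 24.6; deadweight loss = $290.4.
Difference: $660 vs $290.4 → market A is larger by $369.6.

Market A, by $369.6.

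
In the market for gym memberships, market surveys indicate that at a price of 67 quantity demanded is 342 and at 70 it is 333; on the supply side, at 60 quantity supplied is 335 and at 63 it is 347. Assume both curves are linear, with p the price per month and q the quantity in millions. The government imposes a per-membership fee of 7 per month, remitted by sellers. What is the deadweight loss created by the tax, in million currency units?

Demand slope: (333 − 342)/(70 − 67) = -3, so qd = 543 − 3p.
Supply slope: (347 − 335)/(63 − 60) = 4, so qs = 4p + 95.
Without the tax, 543 − 3p = 4p + 95 gives 7p = 448, so p* = 64 and q* = 351.
With the tax collected from sellers, supply shifts: qs = 4(p − 7) + 95.
Solving gives q = 339 with buyers paying 68 and sellers receiving 61 (the 7 wedge).
Quantity falls by |ΔQ| = |351 − 339| = 12.
DWL = ½ · t · |ΔQ| = ½ · 7 · 12 = 42.

Deadweight loss = 42 million.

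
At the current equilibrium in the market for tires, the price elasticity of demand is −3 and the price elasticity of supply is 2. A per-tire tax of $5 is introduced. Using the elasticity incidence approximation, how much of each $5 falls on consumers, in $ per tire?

Incidence ratio: consumers' share ≈ εs / (εs + |εd|) = 2 / (2 + 3) = 0.4.
So consumers bear ≈ 0.4 × $5 = $2; sellers bear $3.

Consumers bear ≈ $2 per tire.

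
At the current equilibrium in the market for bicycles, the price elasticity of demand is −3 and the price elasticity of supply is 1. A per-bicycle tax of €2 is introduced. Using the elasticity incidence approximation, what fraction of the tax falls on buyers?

Buyers' share ≈ 0.25.

Incidence ratio: buyers' share ≈ εs / (εs + |εd|) = 1 / (1 + 3) = 0.25.
Supply is the less elastic side, so buyers bear the smaller share.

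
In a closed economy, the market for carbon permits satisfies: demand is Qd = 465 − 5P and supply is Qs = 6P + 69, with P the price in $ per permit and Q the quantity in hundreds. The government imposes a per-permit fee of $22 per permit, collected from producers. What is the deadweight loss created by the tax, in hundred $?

Deadweight loss = $660 hundred.

Before the tax: set 465 − 5P = 6P + 69 → P* = $36, Q* = 285.
With the tax collected from producers, supply shifts: Qs = 6(P − 22) + 69.
Solving gives Q = 225 with buyers paying $48 and producers receiving $26 (the $22 wedge).
Quantity falls by |ΔQ| = |285 − 225| = 60.
DWL = ½ · t · |ΔQ| = ½ · 22 · 60 = $660.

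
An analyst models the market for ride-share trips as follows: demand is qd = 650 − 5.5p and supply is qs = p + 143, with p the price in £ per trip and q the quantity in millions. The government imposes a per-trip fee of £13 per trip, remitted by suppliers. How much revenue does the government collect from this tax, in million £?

Tax revenue = £2730 million.

Before the tax: set 650 − 5.5p = p + 143 → p* = £78, q* = 221.
With the tax collected from suppliers, supply shifts: qs = (p − 13) + 143.
Solving gives q = 210 with buyers paying £80 and suppliers receiving £67 (the £13 wedge).
Revenue = t · Q = 13 · 210 = £2730.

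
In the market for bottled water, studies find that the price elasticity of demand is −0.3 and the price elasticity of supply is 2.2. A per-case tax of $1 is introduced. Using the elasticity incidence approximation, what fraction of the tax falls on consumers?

Incidence ratio: consumers' share ≈ εs / (εs + |εd|) = 2.2 / (2.2 + 0.3) = 0.88.
Supply is the more elastic side, so consumers bear the larger share.

Consumers' share ≈ 0.88.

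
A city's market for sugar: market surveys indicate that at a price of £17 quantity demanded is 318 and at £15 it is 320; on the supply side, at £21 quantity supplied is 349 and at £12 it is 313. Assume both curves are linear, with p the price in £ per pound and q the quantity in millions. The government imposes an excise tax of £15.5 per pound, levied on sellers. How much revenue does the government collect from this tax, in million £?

Demand slope: (320 − 318)/(15 − 17) = -1, so qd = 335 − p.
Supply slope: (313 − 349)/(12 − 21) = 4, so qs = 4p + 265.
Before the tax: set 335 − p = 4p + 265 → p* = £14, q* = 321.
With the tax collected from sellers, supply shifts: qs = 4(p − 15.5) + 265.
New equilibrium: buyers pay £26.4, sellers receive £10.9, q = 308.6. (Wedge: pb − ps = 15.5.)
Revenue = t · Q = 15.5 · 308.6 = £4783.3.

Tax revenue = £4783.3 million.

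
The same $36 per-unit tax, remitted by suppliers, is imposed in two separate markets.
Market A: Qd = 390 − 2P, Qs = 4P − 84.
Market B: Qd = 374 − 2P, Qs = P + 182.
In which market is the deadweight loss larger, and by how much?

Market A, by $432.

Market A: pre-tax P* = $79, Q* = 232; post-tax Q = 184; deadweight loss = $864.
Market B: pre-tax P* = $64, Q* = 246; post-tax Q = 222; deadweight loss = $432.
Difference: $864 vs $432 → market A is larger by $432.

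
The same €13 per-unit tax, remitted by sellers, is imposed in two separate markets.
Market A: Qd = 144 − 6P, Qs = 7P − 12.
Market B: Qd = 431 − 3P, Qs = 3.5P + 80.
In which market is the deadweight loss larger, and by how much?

Market A: pre-tax P* = €12, Q* = 72; post-tax Q = 30; deadweight loss = €273.
Market B: pre-tax P* = €54, Q* = 269; post-tax Q = 248; deadweight loss = €136.5.
Difference: €273 vs €136.5 → market A is larger by €136.5.

Market A, by €136.5.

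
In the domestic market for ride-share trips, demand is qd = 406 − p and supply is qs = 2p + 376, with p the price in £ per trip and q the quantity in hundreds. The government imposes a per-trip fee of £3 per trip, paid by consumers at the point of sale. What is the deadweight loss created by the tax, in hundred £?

Deadweight loss = £3 hundred.

Before the tax: set 406 − p = 2p + 376 → p* = £10, q* = 396.
With the tax collected from consumers, demand (in seller-price terms) shifts: qd = 406 − (p + 3).
New equilibrium: consumers pay £12, producers receive £9, q = 394. (Wedge: pb − ps = 3.)
Quantity falls by |ΔQ| = |396 − 394| = 2.
DWL = ½ · t · |ΔQ| = ½ · 3 · 2 = £3.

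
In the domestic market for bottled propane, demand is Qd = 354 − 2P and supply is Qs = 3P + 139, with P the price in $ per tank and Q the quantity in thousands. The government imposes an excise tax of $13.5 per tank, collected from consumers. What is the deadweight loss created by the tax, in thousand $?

Without the tax, 354 − 2P = 3P + 139 gives 5P = 215, so P* = $43 and Q* = 268.
With the tax collected from consumers, demand (in seller-price terms) shifts: Qd = 354 − 2(P + 13.5).
New equilibrium: consumers pay $51.1, producers receive $37.6, Q = 251.8. (Wedge: Pb − Ps = 13.5.)
Quantity falls by |ΔQ| = |268 − 251.8| = 16.2.
DWL = ½ · t · |ΔQ| = ½ · 13.5 · 16.2 = $109.35.

Deadweight loss = $109.35 thousand.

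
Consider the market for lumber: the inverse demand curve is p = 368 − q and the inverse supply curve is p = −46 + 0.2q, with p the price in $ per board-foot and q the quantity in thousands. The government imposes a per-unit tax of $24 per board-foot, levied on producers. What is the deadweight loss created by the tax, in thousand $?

Rewrite in direct form: qd = 368 − p and qs = 5p + 230.
Before the tax: set 368 − p = 5p + 230 → p* = $23, q* = 345.
With the tax collected from producers, supply shifts: qs = 5(p − 24) + 230.
New equilibrium: consumers pay $43, producers receive $19, q = 325. (Wedge: pb − ps = 24.)
Quantity falls by |ΔQ| = |345 − 325| = 20.
DWL = ½ · t · |ΔQ| = ½ · 24 · 20 = $240.

Deadweight loss = $240 thousand.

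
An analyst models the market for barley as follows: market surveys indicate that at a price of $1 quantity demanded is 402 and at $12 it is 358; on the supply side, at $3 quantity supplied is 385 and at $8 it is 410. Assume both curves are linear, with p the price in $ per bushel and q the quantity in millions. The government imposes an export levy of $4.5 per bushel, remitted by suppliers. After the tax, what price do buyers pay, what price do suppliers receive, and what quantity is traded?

Demand slope: (358 − 402)/(12 − 1) = -4, so qd = 406 − 4p.
Supply slope: (410 − 385)/(8 − 3) = 5, so qs = 5p + 370.
Before the tax: set 406 − 4p = 5p + 370 → p* = $4, q* = 390.
With the tax collected from suppliers, supply shifts: qs = 5(p − 4.5) + 370.
Solving gives q = 380 with buyers paying $6.5 and suppliers receiving $2 (the $4.5 wedge).

Buyers pay $6.5; suppliers receive $2; quantity = 380.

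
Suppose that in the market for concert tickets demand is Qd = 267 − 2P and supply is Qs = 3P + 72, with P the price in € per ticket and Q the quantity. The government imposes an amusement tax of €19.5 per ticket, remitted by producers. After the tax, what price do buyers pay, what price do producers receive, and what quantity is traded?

Without the tax, 267 − 2P = 3P + 72 gives 5P = 195, so P* = €39 and Q* = 189.
With the tax collected from producers, supply shifts: Qs = 3(P − 19.5) + 72.
New equilibrium: buyers pay €50.7, producers receive €31.2, Q = 165.6. (Wedge: Pb − Ps = 19.5.)

Buyers pay €50.7; producers receive €31.2; quantity = 165.6.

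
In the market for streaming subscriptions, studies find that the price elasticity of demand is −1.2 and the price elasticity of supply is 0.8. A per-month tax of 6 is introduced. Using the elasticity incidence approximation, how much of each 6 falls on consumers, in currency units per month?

Incidence ratio: consumers' share ≈ εs / (εs + |εd|) = 0.8 / (0.8 + 1.2) = 0.4.
So consumers bear ≈ 0.4 × 6 = 2.4; producers bear 3.6.

Consumers bear ≈ 2.4 per month.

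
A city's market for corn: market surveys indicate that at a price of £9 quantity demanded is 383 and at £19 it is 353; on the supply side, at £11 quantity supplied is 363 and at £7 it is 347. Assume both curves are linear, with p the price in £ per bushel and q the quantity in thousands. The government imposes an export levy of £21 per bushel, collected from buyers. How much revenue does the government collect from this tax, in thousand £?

Demand slope: (353 − 383)/(19 − 9) = -3, so qd = 410 − 3p.
Supply slope: (347 − 363)/(7 − 11) = 4, so qs = 4p + 319.
Before the tax: set 410 − 3p = 4p + 319 → p* = £13, q* = 371.
With the tax collected from buyers, demand (in seller-price terms) shifts: qd = 410 − 3(p + 21).
Solving gives q = 335 with buyers paying £25 and producers receiving £4 (the £21 wedge).
Revenue = t · Q = 21 · 335 = £7035.

Tax revenue = £7035 thousand.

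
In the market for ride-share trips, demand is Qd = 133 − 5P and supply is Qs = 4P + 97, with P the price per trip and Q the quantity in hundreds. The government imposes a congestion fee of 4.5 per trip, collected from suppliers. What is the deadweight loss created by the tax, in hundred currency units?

Deadweight loss = 22.5 hundred.

Without the tax, 133 − 5P = 4P + 97 gives 9P = 36, so P* = 4 and Q* = 113.
With the tax collected from suppliers, supply shifts: Qs = 4(P − 4.5) + 97.
New equilibrium: buyers pay 6, suppliers receive 1.5, Q = 103. (Wedge: Pb − Ps = 4.5.)
Quantity falls by |ΔQ| = |113 − 103| = 10.
DWL = ½ · t · |ΔQ| = ½ · 4.5 · 10 = 22.5.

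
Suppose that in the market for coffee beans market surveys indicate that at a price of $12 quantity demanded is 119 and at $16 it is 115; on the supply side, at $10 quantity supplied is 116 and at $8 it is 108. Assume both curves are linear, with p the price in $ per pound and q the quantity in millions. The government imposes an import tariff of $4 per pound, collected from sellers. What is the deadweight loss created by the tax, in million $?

Demand slope: (115 − 119)/(16 − 12) = -1, so qd = 131 − p.
Supply slope: (108 − 116)/(8 − 10) = 4, so qs = 4p + 76.
Before the tax: set 131 − p = 4p + 76 → p* = $11, q* = 120.
With the tax collected from sellers, supply shifts: qs = 4(p − 4) + 76.
Solving gives q = 116.8 with consumers paying $14.2 and sellers receiving $10.2 (the $4 wedge).
Quantity falls by |ΔQ| = |120 − 116.8| = 3.2.
DWL = ½ · t · |ΔQ| = ½ · 4 · 3.2 = $6.4.

Deadweight loss = $6.4 million.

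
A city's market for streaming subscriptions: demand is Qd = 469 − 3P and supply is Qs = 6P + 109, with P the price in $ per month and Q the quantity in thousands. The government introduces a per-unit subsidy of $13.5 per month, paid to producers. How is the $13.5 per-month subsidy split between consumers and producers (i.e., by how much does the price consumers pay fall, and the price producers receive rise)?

Without the subsidy, 469 − 3P = 6P + 109 gives 9P = 360, so P* = $40 and Q* = 349.
With a per-unit subsidy paid to producers, each receives P + 13.5 per unit sold, so supply becomes Qs = 6(P + 13.5) + 109.
Solving gives Q = 376 with consumers paying $31 and producers receiving $44.5 (the $13.5 wedge).
Gain to consumers: $9; to producers: $4.5. (They sum to $13.5.)

Consumers gain $9 per month; producers gain $4.5 per month.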